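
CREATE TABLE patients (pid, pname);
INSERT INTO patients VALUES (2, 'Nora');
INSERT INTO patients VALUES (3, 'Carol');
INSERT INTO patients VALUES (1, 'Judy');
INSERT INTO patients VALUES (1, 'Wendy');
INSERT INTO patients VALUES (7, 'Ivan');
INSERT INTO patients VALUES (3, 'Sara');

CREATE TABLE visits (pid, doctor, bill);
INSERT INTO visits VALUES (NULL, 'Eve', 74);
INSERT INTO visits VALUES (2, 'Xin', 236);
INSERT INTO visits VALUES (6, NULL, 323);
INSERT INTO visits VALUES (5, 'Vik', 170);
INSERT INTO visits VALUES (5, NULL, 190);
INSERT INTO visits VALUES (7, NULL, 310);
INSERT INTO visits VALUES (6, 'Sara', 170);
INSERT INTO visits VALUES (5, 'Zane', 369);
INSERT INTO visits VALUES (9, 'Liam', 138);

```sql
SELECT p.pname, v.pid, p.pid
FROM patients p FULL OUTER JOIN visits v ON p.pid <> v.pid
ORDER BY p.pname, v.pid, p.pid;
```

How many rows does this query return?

47

FULL OUTER JOIN keeps every row from both sides; unmatched rows get NULL for the other side's columns.
Matching on p.pid <> v.pid. A NULL in a compared column never satisfies the condition.
- p row (pid=2): matches 7 v row(s) → 7 output row(s).
- p row (pid=3): matches 8 v row(s) → 8 output row(s).
- p row (pid=1): matches 8 v row(s) → 8 output row(s).
- p row (pid=1): matches 8 v row(s) → 8 output row(s).
- p row (pid=7): matches 7 v row(s) → 7 output row(s).
- p row (pid=3): matches 8 v row(s) → 8 output row(s).
- plus 1 unmatched v row(s), each kept with NULL p columns.
Total: 46 matched + 1 padded = 47 rows.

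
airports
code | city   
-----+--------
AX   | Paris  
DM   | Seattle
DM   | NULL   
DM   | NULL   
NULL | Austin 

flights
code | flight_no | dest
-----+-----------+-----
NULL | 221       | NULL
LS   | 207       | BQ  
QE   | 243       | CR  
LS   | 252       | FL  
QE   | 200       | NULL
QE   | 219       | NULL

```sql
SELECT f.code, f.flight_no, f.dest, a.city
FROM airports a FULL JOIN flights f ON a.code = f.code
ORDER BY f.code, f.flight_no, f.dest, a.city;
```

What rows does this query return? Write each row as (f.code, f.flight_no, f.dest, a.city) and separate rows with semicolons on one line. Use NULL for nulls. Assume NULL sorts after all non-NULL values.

(LS, 207, BQ, NULL); (LS, 252, FL, NULL); (QE, 200, NULL, NULL); (QE, 219, NULL, NULL); (QE, 243, CR, NULL); (NULL, 221, NULL, NULL); (NULL, NULL, NULL, Austin); (NULL, NULL, NULL, Paris); (NULL, NULL, NULL, Seattle); (NULL, NULL, NULL, NULL); (NULL, NULL, NULL, NULL)

FULL OUTER JOIN keeps every row from both sides; unmatched rows get NULL for the other side's columns.
Matching on a.code = f.code. A NULL in a compared column never satisfies the condition.
- a[0] code=AX → no match; kept with NULLs on the f side.
- a[1] code=DM → no match; kept with NULLs on the f side.
- a[2] code=DM → no match; kept with NULLs on the f side.
- a[3] code=DM → no match; kept with NULLs on the f side.
- a[4] code=NULL → no match; kept with NULLs on the f side.
- 6 f row(s) had no a match → kept, a columns NULL.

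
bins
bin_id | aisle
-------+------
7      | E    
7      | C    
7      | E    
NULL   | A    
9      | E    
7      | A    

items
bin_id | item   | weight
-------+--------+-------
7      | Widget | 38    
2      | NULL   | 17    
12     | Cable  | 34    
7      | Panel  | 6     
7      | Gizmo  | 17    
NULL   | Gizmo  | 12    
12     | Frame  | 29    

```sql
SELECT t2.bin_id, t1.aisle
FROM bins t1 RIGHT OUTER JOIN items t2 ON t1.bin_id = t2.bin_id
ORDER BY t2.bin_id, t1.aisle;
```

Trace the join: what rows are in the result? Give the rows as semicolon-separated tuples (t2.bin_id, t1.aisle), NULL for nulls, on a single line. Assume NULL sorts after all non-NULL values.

RIGHT JOIN keeps every row from `items`; unmatched rows get NULL for `bins`'s columns.
Matching on t1.bin_id = t2.bin_id. A NULL in a compared column never satisfies the condition.
- bin_id=7: 3 matching t2 row(s), so 3 row(s) emitted.
- bin_id=7: 3 matching t2 row(s), so 3 row(s) emitted.
- bin_id=7: 3 matching t2 row(s), so 3 row(s) emitted.
- bin_id=NULL: no matching t2 row.
- bin_id=9: no matching t2 row.
- bin_id=7: 3 matching t2 row(s), so 3 row(s) emitted.
- plus 4 unmatched t2 row(s), each kept with NULL t1 columns.

(2, NULL); (7, A); (7, A); (7, A); (7, C); (7, C); (7, C); (7, E); (7, E); (7, E); (7, E); (7, E); (7, E); (12, NULL); (12, NULL); (NULL, NULL)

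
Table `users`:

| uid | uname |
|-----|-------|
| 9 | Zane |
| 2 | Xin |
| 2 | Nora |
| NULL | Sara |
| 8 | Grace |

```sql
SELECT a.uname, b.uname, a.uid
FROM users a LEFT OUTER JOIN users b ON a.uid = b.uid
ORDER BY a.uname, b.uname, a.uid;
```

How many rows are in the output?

7

LEFT JOIN keeps every row from `users a`; unmatched rows get NULL for `users b`'s columns.
Matching on a.uid = b.uid. A NULL in a compared column never satisfies the condition.
- uid=9: 1 matching b row(s), so 1 row(s) emitted.
- uid=2: 2 matching b row(s), so 2 row(s) emitted.
- uid=2: 2 matching b row(s), so 2 row(s) emitted.
- uid=NULL: no b row matches, row kept with b columns NULL.
- uid=8: 1 matching b row(s), so 1 row(s) emitted.
Total: 6 matched + 1 padded = 7 rows.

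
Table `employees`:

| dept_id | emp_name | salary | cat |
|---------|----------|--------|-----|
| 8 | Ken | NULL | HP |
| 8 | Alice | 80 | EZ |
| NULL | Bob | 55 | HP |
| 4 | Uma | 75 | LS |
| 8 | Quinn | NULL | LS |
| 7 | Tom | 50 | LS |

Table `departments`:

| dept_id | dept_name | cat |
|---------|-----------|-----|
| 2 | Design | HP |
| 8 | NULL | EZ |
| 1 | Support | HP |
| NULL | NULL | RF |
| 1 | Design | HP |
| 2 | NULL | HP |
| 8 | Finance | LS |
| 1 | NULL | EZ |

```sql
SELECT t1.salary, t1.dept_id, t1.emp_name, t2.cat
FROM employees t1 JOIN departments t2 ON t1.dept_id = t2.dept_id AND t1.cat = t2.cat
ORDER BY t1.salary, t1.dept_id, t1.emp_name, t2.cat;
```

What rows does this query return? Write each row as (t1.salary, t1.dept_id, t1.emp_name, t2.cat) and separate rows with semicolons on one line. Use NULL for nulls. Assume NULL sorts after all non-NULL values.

INNER JOIN keeps only pairs where the ON condition holds.
Matching on t1.dept_id = t2.dept_id AND t1.cat = t2.cat. A NULL in a compared column never satisfies the condition.
- dept_id=8, cat=HP: no matching t2 row, dropped.
- dept_id=8, cat=EZ: 1 matching t2 row(s), so 1 row(s) emitted.
- dept_id=NULL, cat=HP: no matching t2 row, dropped.
- dept_id=4, cat=LS: no matching t2 row, dropped.
- dept_id=8, cat=LS: 1 matching t2 row(s), so 1 row(s) emitted.
- dept_id=7, cat=LS: no matching t2 row, dropped.
After projecting and ordering:
t1.salary | t1.dept_id | t1.emp_name | t2.cat
80 | 8 | Alice | EZ
NULL | 8 | Quinn | LS

(80, 8, Alice, EZ); (NULL, 8, Quinn, LS)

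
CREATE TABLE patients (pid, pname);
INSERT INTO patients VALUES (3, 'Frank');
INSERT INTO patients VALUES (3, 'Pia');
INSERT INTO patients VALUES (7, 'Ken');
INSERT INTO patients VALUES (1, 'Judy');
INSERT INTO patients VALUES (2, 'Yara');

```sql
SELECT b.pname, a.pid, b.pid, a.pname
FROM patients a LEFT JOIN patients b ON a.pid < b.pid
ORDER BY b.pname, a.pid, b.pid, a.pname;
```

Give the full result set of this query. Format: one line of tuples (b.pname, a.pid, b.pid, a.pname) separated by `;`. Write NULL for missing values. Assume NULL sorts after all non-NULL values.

LEFT JOIN keeps every row from `patients a`; unmatched rows get NULL for `patients b`'s columns.
Matching on a.pid < b.pid.
- pid=3: 1 matching b row(s), so 1 row(s) emitted.
- pid=3: 1 matching b row(s), so 1 row(s) emitted.
- pid=7: no b row matches, row kept with b columns NULL.
- pid=1: 4 matching b row(s), so 4 row(s) emitted.
- pid=2: 3 matching b row(s), so 3 row(s) emitted.
After projecting and ordering:
b.pname | a.pid | b.pid | a.pname
Frank | 1 | 3 | Judy
Frank | 2 | 3 | Yara
Ken | 1 | 7 | Judy
Ken | 2 | 7 | Yara
Ken | 3 | 7 | Frank
Ken | 3 | 7 | Pia
Pia | 1 | 3 | Judy
Pia | 2 | 3 | Yara
Yara | 1 | 2 | Judy
NULL | 7 | NULL | Ken

(Frank, 1, 3, Judy); (Frank, 2, 3, Yara); (Ken, 1, 7, Judy); (Ken, 2, 7, Yara); (Ken, 3, 7, Frank); (Ken, 3, 7, Pia); (Pia, 1, 3, Judy); (Pia, 2, 3, Yara); (Yara, 1, 2, Judy); (NULL, 7, NULL, Ken)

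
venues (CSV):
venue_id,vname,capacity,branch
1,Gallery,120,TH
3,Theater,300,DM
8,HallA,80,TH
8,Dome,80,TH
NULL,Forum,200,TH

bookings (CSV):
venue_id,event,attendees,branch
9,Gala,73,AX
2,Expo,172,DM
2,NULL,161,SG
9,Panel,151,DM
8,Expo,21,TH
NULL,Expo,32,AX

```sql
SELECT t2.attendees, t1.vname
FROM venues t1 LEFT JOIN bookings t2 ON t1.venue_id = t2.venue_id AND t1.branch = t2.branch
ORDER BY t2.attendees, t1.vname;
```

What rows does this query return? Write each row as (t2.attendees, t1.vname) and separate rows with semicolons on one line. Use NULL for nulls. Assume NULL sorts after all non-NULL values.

LEFT JOIN keeps every row from `venues`; unmatched rows get NULL for `bookings`'s columns.
Matching on t1.venue_id = t2.venue_id AND t1.branch = t2.branch. A NULL in a compared column never satisfies the condition.
- t1 (venue_id=1, branch=TH) has no partner → padded with NULL.
- t1 (venue_id=3, branch=DM) has no partner → padded with NULL.
- t1 (venue_id=8, branch=TH) pairs with 1 row(s) of t2.
- t1 (venue_id=8, branch=TH) pairs with 1 row(s) of t2.
- t1 (venue_id=NULL, branch=TH) has no partner → padded with NULL.
After projecting and ordering:
t2.attendees | t1.vname
21 | Dome
21 | HallA
NULL | Forum
NULL | Gallery
NULL | Theater

(21, Dome); (21, HallA); (NULL, Forum); (NULL, Gallery); (NULL, Theater)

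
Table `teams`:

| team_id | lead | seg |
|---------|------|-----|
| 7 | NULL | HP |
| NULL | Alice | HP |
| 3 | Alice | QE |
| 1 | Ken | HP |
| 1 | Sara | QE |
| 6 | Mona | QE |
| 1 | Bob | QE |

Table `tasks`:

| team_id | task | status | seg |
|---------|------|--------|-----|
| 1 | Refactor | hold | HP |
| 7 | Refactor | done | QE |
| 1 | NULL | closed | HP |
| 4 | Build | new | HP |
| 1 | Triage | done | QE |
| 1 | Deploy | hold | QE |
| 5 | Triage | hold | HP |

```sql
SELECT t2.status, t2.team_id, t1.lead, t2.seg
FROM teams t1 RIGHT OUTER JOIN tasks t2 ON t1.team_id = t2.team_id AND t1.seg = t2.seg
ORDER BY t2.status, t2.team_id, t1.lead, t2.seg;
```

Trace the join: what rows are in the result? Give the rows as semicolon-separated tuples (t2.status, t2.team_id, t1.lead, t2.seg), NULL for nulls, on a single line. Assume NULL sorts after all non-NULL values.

(closed, 1, Ken, HP); (done, 1, Bob, QE); (done, 1, Sara, QE); (done, 7, NULL, QE); (hold, 1, Bob, QE); (hold, 1, Ken, HP); (hold, 1, Sara, QE); (hold, 5, NULL, HP); (new, 4, NULL, HP)

RIGHT JOIN keeps every row from `tasks`; unmatched rows get NULL for `teams`'s columns.
Matching on t1.team_id = t2.team_id AND t1.seg = t2.seg. A NULL in a compared column never satisfies the condition.
- team_id=7, seg=HP: no matching t2 row.
- team_id=NULL, seg=HP: no matching t2 row.
- team_id=3, seg=QE: no matching t2 row.
- team_id=1, seg=HP: 2 matching t2 row(s), so 2 row(s) emitted.
- team_id=1, seg=QE: 2 matching t2 row(s), so 2 row(s) emitted.
- team_id=6, seg=QE: no matching t2 row.
- team_id=1, seg=QE: 2 matching t2 row(s), so 2 row(s) emitted.
- plus 3 unmatched t2 row(s), each kept with NULL t1 columns.
After projecting and ordering:
t2.status | t2.team_id | t1.lead | t2.seg
closed | 1 | Ken | HP
done | 1 | Bob | QE
done | 1 | Sara | QE
done | 7 | NULL | QE
hold | 1 | Bob | QE
hold | 1 | Ken | HP
hold | 1 | Sara | QE
hold | 5 | NULL | HP
new | 4 | NULL | HP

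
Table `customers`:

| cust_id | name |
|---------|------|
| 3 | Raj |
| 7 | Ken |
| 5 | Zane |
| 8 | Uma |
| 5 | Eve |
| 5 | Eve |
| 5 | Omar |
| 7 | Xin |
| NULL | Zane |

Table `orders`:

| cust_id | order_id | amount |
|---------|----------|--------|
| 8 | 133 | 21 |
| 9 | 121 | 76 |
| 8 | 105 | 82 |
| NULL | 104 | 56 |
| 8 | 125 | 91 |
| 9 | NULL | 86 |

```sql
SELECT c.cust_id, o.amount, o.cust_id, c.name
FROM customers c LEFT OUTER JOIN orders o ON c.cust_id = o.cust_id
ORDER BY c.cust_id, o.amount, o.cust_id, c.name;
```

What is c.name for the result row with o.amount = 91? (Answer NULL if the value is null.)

LEFT JOIN keeps every row from `customers`; unmatched rows get NULL for `orders`'s columns.
Matching on c.cust_id = o.cust_id. A NULL in a compared column never satisfies the condition.
- cust_id=3: no o row matches, row kept with o columns NULL.
- cust_id=7: no o row matches, row kept with o columns NULL.
- cust_id=5: no o row matches, row kept with o columns NULL.
- cust_id=8: 3 matching o row(s), so 3 row(s) emitted.
- cust_id=5: no o row matches, row kept with o columns NULL.
- cust_id=5: no o row matches, row kept with o columns NULL.
- cust_id=5: no o row matches, row kept with o columns NULL.
- cust_id=7: no o row matches, row kept with o columns NULL.
- cust_id=NULL: no o row matches, row kept with o columns NULL.

Uma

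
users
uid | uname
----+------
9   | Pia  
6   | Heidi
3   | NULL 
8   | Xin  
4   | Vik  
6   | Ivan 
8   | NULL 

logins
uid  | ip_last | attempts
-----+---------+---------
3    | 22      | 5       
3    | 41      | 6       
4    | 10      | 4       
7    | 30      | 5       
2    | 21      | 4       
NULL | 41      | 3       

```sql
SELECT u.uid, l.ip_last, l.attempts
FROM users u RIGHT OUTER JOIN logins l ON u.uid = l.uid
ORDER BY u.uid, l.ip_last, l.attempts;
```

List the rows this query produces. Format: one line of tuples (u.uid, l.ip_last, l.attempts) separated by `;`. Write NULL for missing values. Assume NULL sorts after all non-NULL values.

RIGHT JOIN keeps every row from `logins`; unmatched rows get NULL for `users`'s columns.
Matching on u.uid = l.uid. A NULL in a compared column never satisfies the condition.
Matched pairs: 3; unmatched l rows kept: 3.

(3, 22, 5); (3, 41, 6); (4, 10, 4); (NULL, 21, 4); (NULL, 30, 5); (NULL, 41, 3)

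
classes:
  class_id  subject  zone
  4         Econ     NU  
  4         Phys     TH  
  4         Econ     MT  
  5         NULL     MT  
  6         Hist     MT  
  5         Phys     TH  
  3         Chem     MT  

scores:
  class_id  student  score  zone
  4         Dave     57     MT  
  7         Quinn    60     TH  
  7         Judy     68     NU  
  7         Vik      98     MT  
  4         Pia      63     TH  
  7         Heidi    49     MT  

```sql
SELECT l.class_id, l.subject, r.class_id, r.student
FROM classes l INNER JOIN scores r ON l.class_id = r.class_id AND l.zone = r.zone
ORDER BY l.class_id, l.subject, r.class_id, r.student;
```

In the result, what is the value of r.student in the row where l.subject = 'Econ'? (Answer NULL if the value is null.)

INNER JOIN keeps only pairs where the ON condition holds.
Matching on l.class_id = r.class_id AND l.zone = r.zone.
- l row (class_id=4, zone=NU): no match → dropped.
- l row (class_id=4, zone=TH): matches 1 r row(s) → 1 output row(s).
- l row (class_id=4, zone=MT): matches 1 r row(s) → 1 output row(s).
- l row (class_id=5, zone=MT): no match → dropped.
- l row (class_id=6, zone=MT): no match → dropped.
- l row (class_id=5, zone=TH): no match → dropped.
- l row (class_id=3, zone=MT): no match → dropped.

Dave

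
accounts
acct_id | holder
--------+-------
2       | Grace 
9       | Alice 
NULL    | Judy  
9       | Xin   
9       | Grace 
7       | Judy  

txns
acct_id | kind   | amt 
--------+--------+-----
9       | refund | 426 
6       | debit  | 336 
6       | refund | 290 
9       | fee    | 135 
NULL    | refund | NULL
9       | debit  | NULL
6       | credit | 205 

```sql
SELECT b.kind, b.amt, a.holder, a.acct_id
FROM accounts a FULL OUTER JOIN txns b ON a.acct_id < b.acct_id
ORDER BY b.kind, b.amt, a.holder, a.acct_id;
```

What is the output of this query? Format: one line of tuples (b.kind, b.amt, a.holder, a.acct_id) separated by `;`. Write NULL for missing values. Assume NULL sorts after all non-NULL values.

(credit, 205, Grace, 2); (debit, 336, Grace, 2); (debit, NULL, Grace, 2); (debit, NULL, Judy, 7); (fee, 135, Grace, 2); (fee, 135, Judy, 7); (refund, 290, Grace, 2); (refund, 426, Grace, 2); (refund, 426, Judy, 7); (refund, NULL, NULL, NULL); (NULL, NULL, Alice, 9); (NULL, NULL, Grace, 9); (NULL, NULL, Judy, NULL); (NULL, NULL, Xin, 9)

FULL OUTER JOIN keeps every row from both sides; unmatched rows get NULL for the other side's columns.
Matching on a.acct_id < b.acct_id. A NULL in a compared column never satisfies the condition.
- a (acct_id=2) pairs with 6 row(s) of b.
- a (acct_id=9) has no partner → padded with NULL.
- a (acct_id=NULL) has no partner → padded with NULL.
- a (acct_id=9) has no partner → padded with NULL.
- a (acct_id=9) has no partner → padded with NULL.
- a (acct_id=7) pairs with 3 row(s) of b.
- 1 b row(s) had no a match → kept, a columns NULL.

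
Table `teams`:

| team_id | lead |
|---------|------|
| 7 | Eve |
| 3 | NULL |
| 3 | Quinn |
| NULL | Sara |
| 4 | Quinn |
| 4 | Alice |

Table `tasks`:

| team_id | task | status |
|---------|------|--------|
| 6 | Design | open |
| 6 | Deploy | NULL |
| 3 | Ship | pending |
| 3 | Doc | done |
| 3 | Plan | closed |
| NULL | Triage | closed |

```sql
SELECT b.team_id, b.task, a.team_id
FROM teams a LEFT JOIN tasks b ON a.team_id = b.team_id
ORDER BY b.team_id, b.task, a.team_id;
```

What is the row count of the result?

LEFT JOIN keeps every row from `teams`; unmatched rows get NULL for `tasks`'s columns.
Matching on a.team_id = b.team_id. A NULL in a compared column never satisfies the condition.
- a[0] team_id=7 → no match; kept with NULLs on the b side.
- a[1] team_id=3 → 3 match(es) in b → 3 row(s).
- a[2] team_id=3 → 3 match(es) in b → 3 row(s).
- a[3] team_id=NULL → no match; kept with NULLs on the b side.
- a[4] team_id=4 → no match; kept with NULLs on the b side.
- a[5] team_id=4 → no match; kept with NULLs on the b side.
Total: 6 matched + 4 padded = 10 rows.

10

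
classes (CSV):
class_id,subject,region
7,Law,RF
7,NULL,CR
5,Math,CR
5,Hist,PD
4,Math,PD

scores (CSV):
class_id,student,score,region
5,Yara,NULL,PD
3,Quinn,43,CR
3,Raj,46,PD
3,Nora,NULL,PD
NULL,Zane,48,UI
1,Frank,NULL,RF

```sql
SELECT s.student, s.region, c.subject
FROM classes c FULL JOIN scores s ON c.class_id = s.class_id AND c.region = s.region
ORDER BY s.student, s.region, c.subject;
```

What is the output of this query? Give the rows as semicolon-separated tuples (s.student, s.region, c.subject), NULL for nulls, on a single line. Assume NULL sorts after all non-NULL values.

(Frank, RF, NULL); (Nora, PD, NULL); (Quinn, CR, NULL); (Raj, PD, NULL); (Yara, PD, Hist); (Zane, UI, NULL); (NULL, NULL, Law); (NULL, NULL, Math); (NULL, NULL, Math); (NULL, NULL, NULL)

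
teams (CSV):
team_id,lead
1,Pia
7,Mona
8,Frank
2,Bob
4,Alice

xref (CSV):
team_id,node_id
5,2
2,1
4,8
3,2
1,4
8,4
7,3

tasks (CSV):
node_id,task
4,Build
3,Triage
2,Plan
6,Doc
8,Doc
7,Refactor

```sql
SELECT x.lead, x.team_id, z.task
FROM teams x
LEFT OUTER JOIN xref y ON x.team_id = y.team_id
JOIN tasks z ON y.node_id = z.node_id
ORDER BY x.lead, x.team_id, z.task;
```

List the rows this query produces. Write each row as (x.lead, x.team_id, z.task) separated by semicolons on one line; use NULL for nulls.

(Alice, 4, Doc); (Frank, 8, Build); (Mona, 7, Triage); (Pia, 1, Build)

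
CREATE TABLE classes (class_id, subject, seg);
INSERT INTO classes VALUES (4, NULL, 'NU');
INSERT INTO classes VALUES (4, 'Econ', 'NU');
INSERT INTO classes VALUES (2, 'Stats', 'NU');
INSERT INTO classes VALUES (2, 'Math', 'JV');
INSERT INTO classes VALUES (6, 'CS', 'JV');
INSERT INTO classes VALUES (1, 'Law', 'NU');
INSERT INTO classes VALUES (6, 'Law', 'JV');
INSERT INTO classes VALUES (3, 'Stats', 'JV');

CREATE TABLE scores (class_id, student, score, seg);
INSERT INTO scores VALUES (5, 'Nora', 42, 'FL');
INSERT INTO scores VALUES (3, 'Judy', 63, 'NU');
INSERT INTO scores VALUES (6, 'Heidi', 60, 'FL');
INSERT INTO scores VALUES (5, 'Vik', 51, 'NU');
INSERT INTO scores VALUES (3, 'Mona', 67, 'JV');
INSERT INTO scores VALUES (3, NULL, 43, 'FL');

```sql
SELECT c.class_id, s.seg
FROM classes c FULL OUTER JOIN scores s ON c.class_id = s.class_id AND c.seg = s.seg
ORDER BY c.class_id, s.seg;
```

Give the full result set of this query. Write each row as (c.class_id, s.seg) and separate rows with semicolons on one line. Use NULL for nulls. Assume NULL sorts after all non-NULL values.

(1, NULL); (2, NULL); (2, NULL); (3, JV); (4, NULL); (4, NULL); (6, NULL); (6, NULL); (NULL, FL); (NULL, FL); (NULL, FL); (NULL, NU); (NULL, NU)

FULL OUTER JOIN keeps every row from both sides; unmatched rows get NULL for the other side's columns.
Matching on c.class_id = s.class_id AND c.seg = s.seg.
- c (class_id=4, seg=NU) has no partner → padded with NULL.
- c (class_id=4, seg=NU) has no partner → padded with NULL.
- c (class_id=2, seg=NU) has no partner → padded with NULL.
- c (class_id=2, seg=JV) has no partner → padded with NULL.
- c (class_id=6, seg=JV) has no partner → padded with NULL.
- c (class_id=1, seg=NU) has no partner → padded with NULL.
- c (class_id=6, seg=JV) has no partner → padded with NULL.
- c (class_id=3, seg=JV) pairs with 1 row(s) of s.
- plus 5 unmatched s row(s), each kept with NULL c columns.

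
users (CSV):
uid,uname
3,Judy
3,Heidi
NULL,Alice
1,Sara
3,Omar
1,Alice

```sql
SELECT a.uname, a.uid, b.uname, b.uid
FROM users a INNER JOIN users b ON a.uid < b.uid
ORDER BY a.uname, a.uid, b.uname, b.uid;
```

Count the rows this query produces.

6

INNER JOIN keeps only pairs where the ON condition holds.
Matching on a.uid < b.uid. A NULL in a compared column never satisfies the condition.
Matched pairs: 6.
Total: 6 rows.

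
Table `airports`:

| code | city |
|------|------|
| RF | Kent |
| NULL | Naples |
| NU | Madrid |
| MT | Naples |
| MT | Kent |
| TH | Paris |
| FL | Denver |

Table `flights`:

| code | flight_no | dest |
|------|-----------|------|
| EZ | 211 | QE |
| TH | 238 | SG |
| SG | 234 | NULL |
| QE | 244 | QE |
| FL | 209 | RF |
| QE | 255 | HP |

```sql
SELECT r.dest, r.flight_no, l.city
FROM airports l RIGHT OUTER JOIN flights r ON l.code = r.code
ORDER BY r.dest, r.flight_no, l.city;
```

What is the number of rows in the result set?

6

RIGHT JOIN keeps every row from `flights`; unmatched rows get NULL for `airports`'s columns.
Matching on l.code = r.code. A NULL in a compared column never satisfies the condition.
- l[0] code=RF → no match.
- l[1] code=NULL → no match.
- l[2] code=NU → no match.
- l[3] code=MT → no match.
- l[4] code=MT → no match.
- l[5] code=TH → 1 match(es) in r → 1 row(s).
- l[6] code=FL → 1 match(es) in r → 1 row(s).
- 4 r row(s) had no l match → kept, l columns NULL.
Total: 2 matched + 4 padded = 6 rows.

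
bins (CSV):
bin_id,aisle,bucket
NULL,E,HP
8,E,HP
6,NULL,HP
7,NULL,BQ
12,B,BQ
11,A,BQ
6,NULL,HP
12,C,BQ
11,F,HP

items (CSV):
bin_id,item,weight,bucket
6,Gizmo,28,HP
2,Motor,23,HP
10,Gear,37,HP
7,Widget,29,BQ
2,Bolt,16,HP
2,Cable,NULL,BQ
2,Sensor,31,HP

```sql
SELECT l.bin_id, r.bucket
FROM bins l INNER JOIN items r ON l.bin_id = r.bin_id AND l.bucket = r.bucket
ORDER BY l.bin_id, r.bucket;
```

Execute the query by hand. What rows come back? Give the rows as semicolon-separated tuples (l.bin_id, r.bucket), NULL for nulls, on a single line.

(6, HP); (6, HP); (7, BQ)

INNER JOIN keeps only pairs where the ON condition holds.
Matching on l.bin_id = r.bin_id AND l.bucket = r.bucket. A NULL in a compared column never satisfies the condition.
- bin_id=NULL, bucket=HP: no matching r row, dropped.
- bin_id=8, bucket=HP: no matching r row, dropped.
- bin_id=6, bucket=HP: 1 matching r row(s), so 1 row(s) emitted.
- bin_id=7, bucket=BQ: 1 matching r row(s), so 1 row(s) emitted.
- bin_id=12, bucket=BQ: no matching r row, dropped.
- bin_id=11, bucket=BQ: no matching r row, dropped.
- bin_id=6, bucket=HP: 1 matching r row(s), so 1 row(s) emitted.
- bin_id=12, bucket=BQ: no matching r row, dropped.
- bin_id=11, bucket=HP: no matching r row, dropped.
After projecting and ordering:
l.bin_id | r.bucket
6 | HP
6 | HP
7 | BQ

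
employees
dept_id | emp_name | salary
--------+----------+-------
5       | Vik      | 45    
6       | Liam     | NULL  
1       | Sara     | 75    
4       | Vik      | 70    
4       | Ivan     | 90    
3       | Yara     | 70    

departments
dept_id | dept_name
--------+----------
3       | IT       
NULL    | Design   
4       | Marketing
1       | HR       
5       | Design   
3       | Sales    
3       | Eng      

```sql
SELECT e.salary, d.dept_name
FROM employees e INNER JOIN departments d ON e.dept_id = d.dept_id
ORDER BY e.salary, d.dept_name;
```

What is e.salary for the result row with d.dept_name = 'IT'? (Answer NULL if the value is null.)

70

INNER JOIN keeps only pairs where the ON condition holds.
Matching on e.dept_id = d.dept_id. A NULL in a compared column never satisfies the condition.
- e (dept_id=5) pairs with 1 row(s) of d.
- e (dept_id=6) has no partner → excluded.
- e (dept_id=1) pairs with 1 row(s) of d.
- e (dept_id=4) pairs with 1 row(s) of d.
- e (dept_id=4) pairs with 1 row(s) of d.
- e (dept_id=3) pairs with 3 row(s) of d.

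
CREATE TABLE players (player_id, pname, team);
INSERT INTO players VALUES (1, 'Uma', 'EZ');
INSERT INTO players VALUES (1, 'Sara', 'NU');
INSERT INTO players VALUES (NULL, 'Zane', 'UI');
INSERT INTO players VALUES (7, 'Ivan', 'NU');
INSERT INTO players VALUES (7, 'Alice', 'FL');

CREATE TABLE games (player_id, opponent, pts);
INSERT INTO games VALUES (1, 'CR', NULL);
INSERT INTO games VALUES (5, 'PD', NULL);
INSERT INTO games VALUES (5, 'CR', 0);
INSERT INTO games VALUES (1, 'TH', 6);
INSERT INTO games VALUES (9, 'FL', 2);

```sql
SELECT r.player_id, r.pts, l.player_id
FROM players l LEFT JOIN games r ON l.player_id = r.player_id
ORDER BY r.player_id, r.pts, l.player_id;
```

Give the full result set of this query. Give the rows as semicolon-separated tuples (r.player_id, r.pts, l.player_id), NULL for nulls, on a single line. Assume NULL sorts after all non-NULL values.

(1, 6, 1); (1, 6, 1); (1, NULL, 1); (1, NULL, 1); (NULL, NULL, 7); (NULL, NULL, 7); (NULL, NULL, NULL)

LEFT JOIN keeps every row from `players`; unmatched rows get NULL for `games`'s columns.
Matching on l.player_id = r.player_id. A NULL in a compared column never satisfies the condition.
Matched pairs: 4; unmatched l rows kept: 3.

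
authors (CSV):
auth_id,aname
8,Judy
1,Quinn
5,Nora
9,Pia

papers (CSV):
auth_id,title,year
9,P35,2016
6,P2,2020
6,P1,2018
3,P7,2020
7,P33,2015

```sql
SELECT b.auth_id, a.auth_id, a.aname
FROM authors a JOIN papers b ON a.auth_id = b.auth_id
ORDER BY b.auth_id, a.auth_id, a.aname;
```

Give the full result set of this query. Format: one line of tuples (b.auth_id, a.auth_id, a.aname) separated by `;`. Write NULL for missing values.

(9, 9, Pia)

INNER JOIN keeps only pairs where the ON condition holds.
Matching on a.auth_id = b.auth_id.
- auth_id=8: no matching b row, dropped.
- auth_id=1: no matching b row, dropped.
- auth_id=5: no matching b row, dropped.
- auth_id=9: 1 matching b row(s), so 1 row(s) emitted.
After projecting and ordering:
b.auth_id | a.auth_id | a.aname
9 | 9 | Pia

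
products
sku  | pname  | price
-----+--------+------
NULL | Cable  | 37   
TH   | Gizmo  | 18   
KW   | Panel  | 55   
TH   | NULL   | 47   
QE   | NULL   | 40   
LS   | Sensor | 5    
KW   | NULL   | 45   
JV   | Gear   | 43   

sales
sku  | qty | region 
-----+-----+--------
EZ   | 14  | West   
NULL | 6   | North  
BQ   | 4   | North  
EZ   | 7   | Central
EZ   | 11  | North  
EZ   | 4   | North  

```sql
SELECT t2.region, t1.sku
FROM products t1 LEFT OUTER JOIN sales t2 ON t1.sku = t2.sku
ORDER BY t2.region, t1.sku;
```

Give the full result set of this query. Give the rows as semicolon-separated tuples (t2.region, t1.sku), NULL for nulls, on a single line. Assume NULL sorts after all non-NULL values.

LEFT JOIN keeps every row from `products`; unmatched rows get NULL for `sales`'s columns.
Matching on t1.sku = t2.sku. A NULL in a compared column never satisfies the condition.
- sku=NULL: no t2 row matches, row kept with t2 columns NULL.
- sku=TH: no t2 row matches, row kept with t2 columns NULL.
- sku=KW: no t2 row matches, row kept with t2 columns NULL.
- sku=TH: no t2 row matches, row kept with t2 columns NULL.
- sku=QE: no t2 row matches, row kept with t2 columns NULL.
- sku=LS: no t2 row matches, row kept with t2 columns NULL.
- sku=KW: no t2 row matches, row kept with t2 columns NULL.
- sku=JV: no t2 row matches, row kept with t2 columns NULL.
After projecting and ordering:
t2.region | t1.sku
NULL | JV
NULL | KW
NULL | KW
NULL | LS
NULL | QE
NULL | TH
NULL | TH
NULL | NULL

(NULL, JV); (NULL, KW); (NULL, KW); (NULL, LS); (NULL, QE); (NULL, TH); (NULL, TH); (NULL, NULL)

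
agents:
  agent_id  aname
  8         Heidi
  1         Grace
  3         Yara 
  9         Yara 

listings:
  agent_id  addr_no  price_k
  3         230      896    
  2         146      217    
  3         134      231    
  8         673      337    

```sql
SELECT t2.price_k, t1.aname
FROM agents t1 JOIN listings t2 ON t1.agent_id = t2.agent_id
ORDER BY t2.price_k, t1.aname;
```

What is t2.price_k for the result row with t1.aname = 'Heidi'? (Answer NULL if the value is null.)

337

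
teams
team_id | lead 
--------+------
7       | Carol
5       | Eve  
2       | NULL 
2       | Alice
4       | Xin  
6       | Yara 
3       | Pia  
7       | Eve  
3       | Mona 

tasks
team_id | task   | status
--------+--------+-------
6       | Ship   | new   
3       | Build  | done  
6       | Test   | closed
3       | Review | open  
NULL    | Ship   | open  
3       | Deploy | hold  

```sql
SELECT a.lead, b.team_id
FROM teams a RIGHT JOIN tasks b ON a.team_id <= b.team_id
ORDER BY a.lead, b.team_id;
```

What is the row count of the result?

27

RIGHT JOIN keeps every row from `tasks`; unmatched rows get NULL for `teams`'s columns.
Matching on a.team_id <= b.team_id. A NULL in a compared column never satisfies the condition.
- a row (team_id=7): no match.
- a row (team_id=5): matches 2 b row(s) → 2 output row(s).
- a row (team_id=2): matches 5 b row(s) → 5 output row(s).
- a row (team_id=2): matches 5 b row(s) → 5 output row(s).
- a row (team_id=4): matches 2 b row(s) → 2 output row(s).
- a row (team_id=6): matches 2 b row(s) → 2 output row(s).
- a row (team_id=3): matches 5 b row(s) → 5 output row(s).
- a row (team_id=7): no match.
- a row (team_id=3): matches 5 b row(s) → 5 output row(s).
- 1 b row(s) had no a match → kept, a columns NULL.
Total: 26 matched + 1 padded = 27 rows.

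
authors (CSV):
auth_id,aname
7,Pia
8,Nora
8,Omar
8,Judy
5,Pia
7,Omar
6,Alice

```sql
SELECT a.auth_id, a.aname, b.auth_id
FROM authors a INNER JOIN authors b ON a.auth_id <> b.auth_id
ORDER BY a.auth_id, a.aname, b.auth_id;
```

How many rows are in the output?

34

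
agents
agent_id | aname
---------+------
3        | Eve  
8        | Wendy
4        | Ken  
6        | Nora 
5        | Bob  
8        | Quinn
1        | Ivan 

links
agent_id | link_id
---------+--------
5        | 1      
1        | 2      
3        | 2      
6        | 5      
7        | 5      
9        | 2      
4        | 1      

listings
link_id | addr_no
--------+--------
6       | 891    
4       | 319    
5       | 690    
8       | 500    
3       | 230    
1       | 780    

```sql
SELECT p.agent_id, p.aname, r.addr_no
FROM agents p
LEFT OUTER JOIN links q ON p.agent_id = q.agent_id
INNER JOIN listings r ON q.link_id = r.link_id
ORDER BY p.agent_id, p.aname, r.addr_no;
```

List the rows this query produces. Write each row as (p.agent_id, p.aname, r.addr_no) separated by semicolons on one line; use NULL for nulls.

Step 1 — p LEFT JOIN q on agent_id → 7 row(s).
Then INNER JOIN `listings r` on link_id: keep only rows whose q.link_id appears in r.

(4, Ken, 780); (5, Bob, 780); (6, Nora, 690)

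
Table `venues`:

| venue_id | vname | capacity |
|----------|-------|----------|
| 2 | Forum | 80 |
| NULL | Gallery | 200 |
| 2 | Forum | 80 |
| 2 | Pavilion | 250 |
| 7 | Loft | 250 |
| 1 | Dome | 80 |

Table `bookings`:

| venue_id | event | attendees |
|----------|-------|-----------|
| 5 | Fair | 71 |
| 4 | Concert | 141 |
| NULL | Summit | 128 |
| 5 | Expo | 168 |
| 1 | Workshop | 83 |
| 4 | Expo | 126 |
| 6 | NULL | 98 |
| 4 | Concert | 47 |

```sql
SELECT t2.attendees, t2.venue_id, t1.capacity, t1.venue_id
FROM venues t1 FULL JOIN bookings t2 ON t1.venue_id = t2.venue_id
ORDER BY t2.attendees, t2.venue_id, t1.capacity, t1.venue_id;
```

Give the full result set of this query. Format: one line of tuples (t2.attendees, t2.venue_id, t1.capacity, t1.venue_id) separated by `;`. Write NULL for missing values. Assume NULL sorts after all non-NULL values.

(47, 4, NULL, NULL); (71, 5, NULL, NULL); (83, 1, 80, 1); (98, 6, NULL, NULL); (126, 4, NULL, NULL); (128, NULL, NULL, NULL); (141, 4, NULL, NULL); (168, 5, NULL, NULL); (NULL, NULL, 80, 2); (NULL, NULL, 80, 2); (NULL, NULL, 200, NULL); (NULL, NULL, 250, 2); (NULL, NULL, 250, 7)

FULL OUTER JOIN keeps every row from both sides; unmatched rows get NULL for the other side's columns.
Matching on t1.venue_id = t2.venue_id. A NULL in a compared column never satisfies the condition.
Matched pairs: 1; unmatched t1 rows kept: 5; unmatched t2 rows kept: 7.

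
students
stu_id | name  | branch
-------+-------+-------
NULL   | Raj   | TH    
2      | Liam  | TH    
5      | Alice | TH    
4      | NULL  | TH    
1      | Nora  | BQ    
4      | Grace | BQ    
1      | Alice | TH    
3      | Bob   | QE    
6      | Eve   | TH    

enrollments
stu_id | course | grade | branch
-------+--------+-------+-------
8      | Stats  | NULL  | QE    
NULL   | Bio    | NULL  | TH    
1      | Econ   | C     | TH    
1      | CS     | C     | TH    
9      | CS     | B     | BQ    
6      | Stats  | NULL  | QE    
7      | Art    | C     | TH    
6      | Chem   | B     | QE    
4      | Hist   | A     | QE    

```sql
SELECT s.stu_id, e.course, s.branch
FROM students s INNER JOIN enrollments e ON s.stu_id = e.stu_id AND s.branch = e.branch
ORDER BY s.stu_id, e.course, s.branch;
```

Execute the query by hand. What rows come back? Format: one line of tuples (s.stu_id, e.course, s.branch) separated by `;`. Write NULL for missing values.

(1, CS, TH); (1, Econ, TH)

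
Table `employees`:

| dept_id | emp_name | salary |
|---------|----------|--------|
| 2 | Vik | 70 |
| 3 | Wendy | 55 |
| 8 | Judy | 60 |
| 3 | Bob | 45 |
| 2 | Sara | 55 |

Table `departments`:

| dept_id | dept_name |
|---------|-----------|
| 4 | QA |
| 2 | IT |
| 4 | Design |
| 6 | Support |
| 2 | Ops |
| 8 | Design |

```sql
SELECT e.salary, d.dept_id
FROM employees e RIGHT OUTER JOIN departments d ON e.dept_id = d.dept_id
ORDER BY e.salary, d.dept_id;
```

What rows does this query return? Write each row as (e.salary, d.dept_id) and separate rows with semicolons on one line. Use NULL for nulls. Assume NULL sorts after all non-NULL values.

RIGHT JOIN keeps every row from `departments`; unmatched rows get NULL for `employees`'s columns.
Matching on e.dept_id = d.dept_id.
- e row (dept_id=2): matches 2 d row(s) → 2 output row(s).
- e row (dept_id=3): no match.
- e row (dept_id=8): matches 1 d row(s) → 1 output row(s).
- e row (dept_id=3): no match.
- e row (dept_id=2): matches 2 d row(s) → 2 output row(s).
- plus 3 unmatched d row(s), each kept with NULL e columns.
After projecting and ordering:
e.salary | d.dept_id
55 | 2
55 | 2
60 | 8
70 | 2
70 | 2
NULL | 4
NULL | 4
NULL | 6

(55, 2); (55, 2); (60, 8); (70, 2); (70, 2); (NULL, 4); (NULL, 4); (NULL, 6)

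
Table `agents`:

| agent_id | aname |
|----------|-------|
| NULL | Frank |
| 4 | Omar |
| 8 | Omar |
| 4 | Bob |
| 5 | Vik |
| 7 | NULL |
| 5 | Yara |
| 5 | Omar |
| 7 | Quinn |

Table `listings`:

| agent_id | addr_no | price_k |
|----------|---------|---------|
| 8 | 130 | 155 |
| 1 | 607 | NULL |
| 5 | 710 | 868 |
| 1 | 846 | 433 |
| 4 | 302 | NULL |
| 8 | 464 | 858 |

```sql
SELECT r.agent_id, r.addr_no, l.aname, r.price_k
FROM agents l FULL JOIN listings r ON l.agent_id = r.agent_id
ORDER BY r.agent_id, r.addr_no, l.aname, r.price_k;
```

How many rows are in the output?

FULL OUTER JOIN keeps every row from both sides; unmatched rows get NULL for the other side's columns.
Matching on l.agent_id = r.agent_id. A NULL in a compared column never satisfies the condition.
Matched pairs: 7; unmatched l rows kept: 3; unmatched r rows kept: 2.
Total: 7 matched + 5 padded = 12 rows.

12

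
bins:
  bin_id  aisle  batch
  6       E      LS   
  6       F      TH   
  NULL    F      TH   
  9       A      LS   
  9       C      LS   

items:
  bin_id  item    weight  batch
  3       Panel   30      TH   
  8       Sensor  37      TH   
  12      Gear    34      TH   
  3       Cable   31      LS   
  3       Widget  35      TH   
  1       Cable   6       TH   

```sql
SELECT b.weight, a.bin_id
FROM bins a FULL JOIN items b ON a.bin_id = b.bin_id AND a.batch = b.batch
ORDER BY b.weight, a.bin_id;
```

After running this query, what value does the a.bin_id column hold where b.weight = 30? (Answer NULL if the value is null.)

NULL

FULL OUTER JOIN keeps every row from both sides; unmatched rows get NULL for the other side's columns.
Matching on a.bin_id = b.bin_id AND a.batch = b.batch. A NULL in a compared column never satisfies the condition.
- bin_id=6, batch=LS: no b row matches, row kept with b columns NULL.
- bin_id=6, batch=TH: no b row matches, row kept with b columns NULL.
- bin_id=NULL, batch=TH: no b row matches, row kept with b columns NULL.
- bin_id=9, batch=LS: no b row matches, row kept with b columns NULL.
- bin_id=9, batch=LS: no b row matches, row kept with b columns NULL.
- 6 row(s) from b found no a partner → padded with NULL.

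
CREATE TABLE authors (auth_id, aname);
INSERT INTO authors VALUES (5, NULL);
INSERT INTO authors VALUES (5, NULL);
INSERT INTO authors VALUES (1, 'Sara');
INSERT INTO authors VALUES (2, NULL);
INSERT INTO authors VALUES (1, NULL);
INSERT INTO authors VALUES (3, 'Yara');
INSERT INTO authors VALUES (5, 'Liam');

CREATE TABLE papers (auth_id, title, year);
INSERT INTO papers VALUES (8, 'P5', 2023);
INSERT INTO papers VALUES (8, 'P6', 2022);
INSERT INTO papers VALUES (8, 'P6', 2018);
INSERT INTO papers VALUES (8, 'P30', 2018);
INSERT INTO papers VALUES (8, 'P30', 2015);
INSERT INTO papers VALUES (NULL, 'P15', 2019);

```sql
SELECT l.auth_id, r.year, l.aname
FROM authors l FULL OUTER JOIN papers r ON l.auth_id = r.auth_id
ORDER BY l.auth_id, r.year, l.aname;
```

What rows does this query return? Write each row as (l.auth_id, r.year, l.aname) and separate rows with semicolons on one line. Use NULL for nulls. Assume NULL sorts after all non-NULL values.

FULL OUTER JOIN keeps every row from both sides; unmatched rows get NULL for the other side's columns.
Matching on l.auth_id = r.auth_id. A NULL in a compared column never satisfies the condition.
- l (auth_id=5) has no partner → padded with NULL.
- l (auth_id=5) has no partner → padded with NULL.
- l (auth_id=1) has no partner → padded with NULL.
- l (auth_id=2) has no partner → padded with NULL.
- l (auth_id=1) has no partner → padded with NULL.
- l (auth_id=3) has no partner → padded with NULL.
- l (auth_id=5) has no partner → padded with NULL.
- plus 6 unmatched r row(s), each kept with NULL l columns.

(1, NULL, Sara); (1, NULL, NULL); (2, NULL, NULL); (3, NULL, Yara); (5, NULL, Liam); (5, NULL, NULL); (5, NULL, NULL); (NULL, 2015, NULL); (NULL, 2018, NULL); (NULL, 2018, NULL); (NULL, 2019, NULL); (NULL, 2022, NULL); (NULL, 2023, NULL)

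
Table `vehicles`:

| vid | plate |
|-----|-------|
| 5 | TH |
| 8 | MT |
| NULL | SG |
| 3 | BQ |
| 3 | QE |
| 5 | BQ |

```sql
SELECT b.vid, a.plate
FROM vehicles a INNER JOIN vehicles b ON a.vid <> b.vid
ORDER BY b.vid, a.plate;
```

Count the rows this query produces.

16

INNER JOIN keeps only pairs where the ON condition holds.
Matching on a.vid <> b.vid. A NULL in a compared column never satisfies the condition.
Matched pairs: 16.
Total: 16 rows.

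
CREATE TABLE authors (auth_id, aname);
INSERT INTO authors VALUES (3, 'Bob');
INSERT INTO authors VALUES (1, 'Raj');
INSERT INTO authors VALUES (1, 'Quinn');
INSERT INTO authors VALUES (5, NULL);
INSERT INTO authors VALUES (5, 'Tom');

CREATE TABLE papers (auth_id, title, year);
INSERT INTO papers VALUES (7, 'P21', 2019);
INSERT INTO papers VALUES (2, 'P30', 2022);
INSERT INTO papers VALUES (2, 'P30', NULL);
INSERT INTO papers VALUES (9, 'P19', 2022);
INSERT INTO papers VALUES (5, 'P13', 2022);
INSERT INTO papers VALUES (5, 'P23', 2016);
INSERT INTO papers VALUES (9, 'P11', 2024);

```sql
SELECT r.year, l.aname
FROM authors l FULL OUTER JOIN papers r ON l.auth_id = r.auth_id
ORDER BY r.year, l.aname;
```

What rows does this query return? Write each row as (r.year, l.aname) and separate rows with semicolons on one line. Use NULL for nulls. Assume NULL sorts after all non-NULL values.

(2016, Tom); (2016, NULL); (2019, NULL); (2022, Tom); (2022, NULL); (2022, NULL); (2022, NULL); (2024, NULL); (NULL, Bob); (NULL, Quinn); (NULL, Raj); (NULL, NULL)

FULL OUTER JOIN keeps every row from both sides; unmatched rows get NULL for the other side's columns.
Matching on l.auth_id = r.auth_id.
Matched pairs: 4; unmatched l rows kept: 3; unmatched r rows kept: 5.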